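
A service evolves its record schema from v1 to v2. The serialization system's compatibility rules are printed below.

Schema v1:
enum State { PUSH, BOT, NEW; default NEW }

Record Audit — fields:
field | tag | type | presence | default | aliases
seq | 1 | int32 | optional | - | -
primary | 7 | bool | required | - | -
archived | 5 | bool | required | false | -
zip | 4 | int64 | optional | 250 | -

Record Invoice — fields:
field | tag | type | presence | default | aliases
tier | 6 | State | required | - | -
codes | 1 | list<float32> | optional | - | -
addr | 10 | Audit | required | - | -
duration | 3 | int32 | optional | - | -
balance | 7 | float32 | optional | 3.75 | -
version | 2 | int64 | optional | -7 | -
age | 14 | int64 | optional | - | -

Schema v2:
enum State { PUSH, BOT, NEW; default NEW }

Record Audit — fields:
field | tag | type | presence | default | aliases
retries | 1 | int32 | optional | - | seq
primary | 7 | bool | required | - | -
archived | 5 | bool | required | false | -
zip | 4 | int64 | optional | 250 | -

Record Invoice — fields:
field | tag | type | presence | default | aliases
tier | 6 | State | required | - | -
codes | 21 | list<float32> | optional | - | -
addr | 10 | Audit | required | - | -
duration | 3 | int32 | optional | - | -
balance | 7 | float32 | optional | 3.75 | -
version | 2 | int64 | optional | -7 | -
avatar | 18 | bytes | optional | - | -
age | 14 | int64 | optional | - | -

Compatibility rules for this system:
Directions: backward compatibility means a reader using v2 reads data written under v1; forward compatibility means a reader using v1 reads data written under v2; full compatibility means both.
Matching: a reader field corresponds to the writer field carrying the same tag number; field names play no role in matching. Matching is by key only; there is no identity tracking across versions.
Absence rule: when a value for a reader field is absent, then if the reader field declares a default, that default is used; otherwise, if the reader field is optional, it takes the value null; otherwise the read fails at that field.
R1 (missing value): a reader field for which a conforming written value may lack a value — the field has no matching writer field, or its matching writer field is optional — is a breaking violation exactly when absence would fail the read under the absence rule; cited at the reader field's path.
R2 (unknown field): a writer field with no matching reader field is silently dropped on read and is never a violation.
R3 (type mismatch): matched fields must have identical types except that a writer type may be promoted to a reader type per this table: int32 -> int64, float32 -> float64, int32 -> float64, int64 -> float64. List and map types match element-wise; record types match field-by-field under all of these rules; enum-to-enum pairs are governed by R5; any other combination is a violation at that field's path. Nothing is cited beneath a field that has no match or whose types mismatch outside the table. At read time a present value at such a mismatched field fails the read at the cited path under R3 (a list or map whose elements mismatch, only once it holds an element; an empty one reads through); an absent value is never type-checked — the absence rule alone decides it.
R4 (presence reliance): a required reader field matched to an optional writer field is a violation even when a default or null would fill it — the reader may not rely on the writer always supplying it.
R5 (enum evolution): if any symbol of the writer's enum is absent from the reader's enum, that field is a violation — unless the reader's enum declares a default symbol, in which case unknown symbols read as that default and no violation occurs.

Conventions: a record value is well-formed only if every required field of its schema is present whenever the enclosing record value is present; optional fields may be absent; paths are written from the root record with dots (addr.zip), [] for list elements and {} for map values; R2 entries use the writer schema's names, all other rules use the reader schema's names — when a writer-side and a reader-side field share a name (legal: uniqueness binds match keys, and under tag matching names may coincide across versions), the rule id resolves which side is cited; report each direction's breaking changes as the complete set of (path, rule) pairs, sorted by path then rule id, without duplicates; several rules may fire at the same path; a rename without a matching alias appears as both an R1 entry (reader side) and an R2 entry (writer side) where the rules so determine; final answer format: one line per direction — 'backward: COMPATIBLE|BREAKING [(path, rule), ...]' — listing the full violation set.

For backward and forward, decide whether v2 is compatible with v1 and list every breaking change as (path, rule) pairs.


each type pair in Invoice: writer, then reader
backward analysis of Invoice with v2 as reader and v1 as writer:
  State -> State, writer required: tier aligns to tier
  codes has no writer counterpart
  Audit -> Audit, writer required: addr aligns to addr
  int32 -> int32, writer optional: duration aligns to duration
  float32 -> float32, writer optional: balance aligns to balance
  int64 -> int64, writer optional: version aligns to version
  avatar has no writer counterpart
  int64 -> int64, writer optional: age aligns to age
  codes (writer side), unknown to reader
  int32 -> int32, writer optional: addr.retries aligns to addr.seq
  bool -> bool, writer required: addr.primary aligns to addr.primary
  bool -> bool, writer required: addr.archived aligns to addr.archived
  int64 -> int64, writer optional: addr.zip aligns to addr.zip
  => no violations; backward on Invoice: COMPATIBLE
forward analysis of Invoice with v1 as reader and v2 as writer:
  State -> State, writer required: tier aligns to tier
  codes has no writer counterpart
  Audit -> Audit, writer required: addr aligns to addr
  int32 -> int32, writer optional: duration aligns to duration
  float32 -> float32, writer optional: balance aligns to balance
  int64 -> int64, writer optional: version aligns to version
  int64 -> int64, writer optional: age aligns to age
  codes (writer side), unknown to reader
  avatar (writer side), unknown to reader
  int32 -> int32, writer optional: addr.seq aligns to addr.retries
  bool -> bool, writer required: addr.primary aligns to addr.primary
  bool -> bool, writer required: addr.archived aligns to addr.archived
  int64 -> int64, writer optional: addr.zip aligns to addr.zip
  => no violations; forward on Invoice: COMPATIBLE

backward: COMPATIBLE []; forward: COMPATIBLE []


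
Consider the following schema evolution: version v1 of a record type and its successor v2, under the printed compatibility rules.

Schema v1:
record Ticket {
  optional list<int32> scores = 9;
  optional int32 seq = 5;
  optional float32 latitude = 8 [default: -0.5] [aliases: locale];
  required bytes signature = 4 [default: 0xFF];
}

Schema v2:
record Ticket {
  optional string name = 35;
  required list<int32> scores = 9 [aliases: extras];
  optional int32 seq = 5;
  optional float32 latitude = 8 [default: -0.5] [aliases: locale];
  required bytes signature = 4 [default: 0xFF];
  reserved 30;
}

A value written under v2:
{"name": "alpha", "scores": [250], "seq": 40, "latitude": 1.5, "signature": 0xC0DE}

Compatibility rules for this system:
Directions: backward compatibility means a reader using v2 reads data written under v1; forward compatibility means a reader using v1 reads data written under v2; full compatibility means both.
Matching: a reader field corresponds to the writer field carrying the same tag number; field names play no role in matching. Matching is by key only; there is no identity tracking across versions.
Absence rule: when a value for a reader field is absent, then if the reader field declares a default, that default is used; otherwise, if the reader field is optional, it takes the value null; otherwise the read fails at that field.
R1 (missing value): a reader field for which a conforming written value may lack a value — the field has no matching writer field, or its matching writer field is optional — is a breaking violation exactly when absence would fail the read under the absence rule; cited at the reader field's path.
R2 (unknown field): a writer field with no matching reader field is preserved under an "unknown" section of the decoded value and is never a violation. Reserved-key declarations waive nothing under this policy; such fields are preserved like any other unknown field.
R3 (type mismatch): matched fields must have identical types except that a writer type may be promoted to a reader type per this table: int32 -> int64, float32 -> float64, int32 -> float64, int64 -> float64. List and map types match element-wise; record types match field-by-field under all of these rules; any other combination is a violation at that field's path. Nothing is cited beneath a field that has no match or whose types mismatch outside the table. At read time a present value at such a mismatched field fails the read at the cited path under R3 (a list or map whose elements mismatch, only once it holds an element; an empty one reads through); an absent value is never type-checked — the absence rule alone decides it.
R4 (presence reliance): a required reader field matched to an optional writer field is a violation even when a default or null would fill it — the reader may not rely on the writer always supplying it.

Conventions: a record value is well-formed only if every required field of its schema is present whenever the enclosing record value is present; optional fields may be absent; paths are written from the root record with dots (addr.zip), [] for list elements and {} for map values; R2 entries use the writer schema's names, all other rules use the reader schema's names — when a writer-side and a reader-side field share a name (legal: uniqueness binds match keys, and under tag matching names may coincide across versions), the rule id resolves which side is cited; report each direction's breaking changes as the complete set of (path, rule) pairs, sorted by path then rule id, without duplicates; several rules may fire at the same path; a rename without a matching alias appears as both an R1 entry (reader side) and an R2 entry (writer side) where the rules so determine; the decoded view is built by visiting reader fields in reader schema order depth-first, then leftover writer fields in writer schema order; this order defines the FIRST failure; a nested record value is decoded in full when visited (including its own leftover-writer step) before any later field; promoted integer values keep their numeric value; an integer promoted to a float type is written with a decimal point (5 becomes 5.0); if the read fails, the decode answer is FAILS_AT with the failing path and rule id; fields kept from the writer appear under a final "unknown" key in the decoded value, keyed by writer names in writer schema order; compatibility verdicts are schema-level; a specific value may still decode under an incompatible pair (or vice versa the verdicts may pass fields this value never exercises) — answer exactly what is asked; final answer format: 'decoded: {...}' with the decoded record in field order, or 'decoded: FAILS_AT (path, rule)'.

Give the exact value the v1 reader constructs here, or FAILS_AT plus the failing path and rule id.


the writer's type comes first in each Ticket pair
migrating the Ticket value to v1:
  scores := [250]
  seq := 40
  latitude := 1.5
  signature := 0xC0DE
  writer name: kept under "unknown"
  => decoded: {"scores": [250], "seq": 40, "latitude": 1.5, "signature": 0xC0DE, "unknown": {"name": "alpha"}}
remaining Ticket differences; none change what is asked:
  field scores in record Ticket: optional changed to required -> shifts the Ticket verdicts, not this decode

decoded: {"scores": [250], "seq": 40, "latitude": 1.5, "signature": 0xC0DE, "unknown": {"name": "alpha"}}


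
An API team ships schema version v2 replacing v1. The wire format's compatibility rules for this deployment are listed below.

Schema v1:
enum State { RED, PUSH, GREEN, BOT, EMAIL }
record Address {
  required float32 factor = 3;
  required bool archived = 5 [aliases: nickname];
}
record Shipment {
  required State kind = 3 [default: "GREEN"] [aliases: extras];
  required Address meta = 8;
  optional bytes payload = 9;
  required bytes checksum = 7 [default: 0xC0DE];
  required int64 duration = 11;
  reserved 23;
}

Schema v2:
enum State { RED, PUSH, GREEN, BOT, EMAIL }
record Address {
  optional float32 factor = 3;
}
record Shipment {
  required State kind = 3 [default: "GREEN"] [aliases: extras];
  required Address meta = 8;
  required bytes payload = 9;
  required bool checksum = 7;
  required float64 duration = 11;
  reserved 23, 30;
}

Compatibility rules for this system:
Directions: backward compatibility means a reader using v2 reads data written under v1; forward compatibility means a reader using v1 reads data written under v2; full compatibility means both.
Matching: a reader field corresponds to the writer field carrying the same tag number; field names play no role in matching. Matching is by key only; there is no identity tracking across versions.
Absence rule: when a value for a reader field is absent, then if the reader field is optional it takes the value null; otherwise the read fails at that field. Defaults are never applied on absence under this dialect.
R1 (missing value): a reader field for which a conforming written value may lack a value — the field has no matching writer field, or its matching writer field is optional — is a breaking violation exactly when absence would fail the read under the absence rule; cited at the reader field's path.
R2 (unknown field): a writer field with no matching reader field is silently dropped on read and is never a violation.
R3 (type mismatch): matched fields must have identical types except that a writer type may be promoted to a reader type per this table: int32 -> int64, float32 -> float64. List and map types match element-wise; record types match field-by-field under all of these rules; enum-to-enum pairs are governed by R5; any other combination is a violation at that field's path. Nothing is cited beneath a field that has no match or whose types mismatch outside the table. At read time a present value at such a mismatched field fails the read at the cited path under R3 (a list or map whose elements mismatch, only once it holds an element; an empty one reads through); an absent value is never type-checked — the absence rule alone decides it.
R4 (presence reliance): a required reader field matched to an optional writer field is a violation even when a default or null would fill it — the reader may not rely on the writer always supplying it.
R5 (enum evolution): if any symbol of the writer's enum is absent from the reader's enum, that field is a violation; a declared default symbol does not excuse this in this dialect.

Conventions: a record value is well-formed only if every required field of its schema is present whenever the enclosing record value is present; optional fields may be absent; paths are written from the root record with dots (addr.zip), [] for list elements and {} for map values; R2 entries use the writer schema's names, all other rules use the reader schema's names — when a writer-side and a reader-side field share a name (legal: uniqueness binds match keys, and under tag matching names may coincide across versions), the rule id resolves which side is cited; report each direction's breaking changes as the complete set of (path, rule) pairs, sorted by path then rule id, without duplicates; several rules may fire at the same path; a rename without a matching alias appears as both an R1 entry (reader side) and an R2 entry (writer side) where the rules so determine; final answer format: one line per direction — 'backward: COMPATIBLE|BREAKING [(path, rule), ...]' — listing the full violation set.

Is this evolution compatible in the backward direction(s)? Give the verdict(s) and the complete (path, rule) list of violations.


each type pair in Shipment: writer, then reader
backward analysis of Shipment with v2 as reader and v1 as writer:
  kind: State -> State, writer required; from kind
  meta: Address -> Address, writer required; from meta
  payload: bytes -> bytes, writer optional; from payload
  checksum: bytes -> bool, writer required; from checksum
  duration: int64 -> float64, writer required; from duration
  meta.factor: float32 -> float32, writer required; from meta.factor
  writer field meta.archived has no reader counterpart
  breaking: (checksum, R3)
  breaking: (duration, R3)
  breaking: (payload, R1)
  breaking: (payload, R4)
  => 4 violation(s): backward is BREAKING for Shipment
the other Shipment changes do not affect what is asked:
  removed field archived from record Address -> its effect on Shipment is confined to the forward direction, not asked
  field factor in record Address: required changed to optional -> its effect on Shipment is confined to the forward direction, not asked

backward: BREAKING [(checksum, R3), (duration, R3), (payload, R1), (payload, R4)]


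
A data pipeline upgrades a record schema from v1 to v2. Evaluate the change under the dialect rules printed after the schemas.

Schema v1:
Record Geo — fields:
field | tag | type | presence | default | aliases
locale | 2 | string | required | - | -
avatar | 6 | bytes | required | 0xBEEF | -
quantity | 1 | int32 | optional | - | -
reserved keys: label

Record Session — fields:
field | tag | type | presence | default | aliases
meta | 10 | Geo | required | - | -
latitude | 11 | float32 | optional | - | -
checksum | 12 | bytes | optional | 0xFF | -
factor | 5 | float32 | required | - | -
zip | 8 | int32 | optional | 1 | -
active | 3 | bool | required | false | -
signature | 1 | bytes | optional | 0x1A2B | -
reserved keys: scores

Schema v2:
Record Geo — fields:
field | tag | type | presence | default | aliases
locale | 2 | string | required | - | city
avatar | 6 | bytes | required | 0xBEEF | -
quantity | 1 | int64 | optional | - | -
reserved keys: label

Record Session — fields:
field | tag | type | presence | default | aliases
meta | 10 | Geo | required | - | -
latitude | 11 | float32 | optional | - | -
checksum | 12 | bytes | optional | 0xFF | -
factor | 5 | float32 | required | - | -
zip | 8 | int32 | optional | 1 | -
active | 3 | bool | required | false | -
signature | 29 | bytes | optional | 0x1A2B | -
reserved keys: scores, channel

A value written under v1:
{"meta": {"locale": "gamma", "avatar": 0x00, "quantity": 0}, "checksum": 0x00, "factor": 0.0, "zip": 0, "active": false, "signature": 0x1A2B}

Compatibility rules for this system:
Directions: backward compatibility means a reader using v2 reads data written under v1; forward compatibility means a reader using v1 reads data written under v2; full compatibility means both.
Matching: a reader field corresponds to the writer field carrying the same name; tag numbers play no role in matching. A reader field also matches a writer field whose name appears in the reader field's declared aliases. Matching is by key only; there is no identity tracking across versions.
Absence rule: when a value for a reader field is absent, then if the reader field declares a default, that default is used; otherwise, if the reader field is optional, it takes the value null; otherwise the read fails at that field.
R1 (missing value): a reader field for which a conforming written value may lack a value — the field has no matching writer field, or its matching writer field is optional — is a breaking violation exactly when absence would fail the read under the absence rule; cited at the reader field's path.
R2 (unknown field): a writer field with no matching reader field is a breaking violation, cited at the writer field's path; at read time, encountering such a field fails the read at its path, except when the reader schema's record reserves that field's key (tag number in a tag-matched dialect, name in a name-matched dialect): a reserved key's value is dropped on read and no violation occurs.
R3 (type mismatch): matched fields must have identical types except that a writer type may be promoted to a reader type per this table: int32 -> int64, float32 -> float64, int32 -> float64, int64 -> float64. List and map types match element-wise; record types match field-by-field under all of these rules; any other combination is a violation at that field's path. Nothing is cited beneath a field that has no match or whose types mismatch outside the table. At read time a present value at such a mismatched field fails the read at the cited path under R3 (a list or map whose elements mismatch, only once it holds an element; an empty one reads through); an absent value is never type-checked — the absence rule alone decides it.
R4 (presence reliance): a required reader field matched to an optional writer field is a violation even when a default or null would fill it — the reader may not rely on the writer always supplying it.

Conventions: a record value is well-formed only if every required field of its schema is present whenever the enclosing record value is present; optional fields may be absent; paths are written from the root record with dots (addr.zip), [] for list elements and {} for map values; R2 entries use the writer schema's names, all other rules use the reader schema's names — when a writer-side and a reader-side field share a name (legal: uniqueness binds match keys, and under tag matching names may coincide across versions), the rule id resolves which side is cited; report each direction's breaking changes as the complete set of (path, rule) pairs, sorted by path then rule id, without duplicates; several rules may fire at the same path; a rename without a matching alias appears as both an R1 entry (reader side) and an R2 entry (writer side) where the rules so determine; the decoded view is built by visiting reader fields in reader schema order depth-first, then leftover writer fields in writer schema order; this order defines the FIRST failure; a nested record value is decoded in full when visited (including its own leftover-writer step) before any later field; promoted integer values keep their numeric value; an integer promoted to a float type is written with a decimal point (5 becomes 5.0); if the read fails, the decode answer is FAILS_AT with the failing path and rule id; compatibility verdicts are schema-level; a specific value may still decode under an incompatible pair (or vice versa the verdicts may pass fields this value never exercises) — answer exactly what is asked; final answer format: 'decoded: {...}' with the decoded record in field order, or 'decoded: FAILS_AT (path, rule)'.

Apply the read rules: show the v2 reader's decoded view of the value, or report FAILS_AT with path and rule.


decoded: {"meta": {"locale": "gamma", "avatar": 0x00, "quantity": 0}, "latitude": null, "checksum": 0x00, "factor": 0.0, "zip": 0, "active": false, "signature": 0x1A2B}

arrows below run writer -> reader for Session
decode walk for Session under reader schema v2:
  meta.locale := "gamma"
  meta.avatar := 0x00
  meta.quantity := 0 (int32 -> int64)
  latitude := null (missing; optional => null)
  checksum := 0x00
  factor := 0.0
  zip := 0
  active := false
  signature := 0x1A2B
  => decoded: {"meta": {"locale": "gamma", "avatar": 0x00, "quantity": 0}, "latitude": null, "checksum": 0x00, "factor": 0.0, "zip": 0, "active": false, "signature": 0x1A2B}
checking off the Session differences that do not matter here:
  field quantity in record Geo: type int32 changed to int64 -> affects the rule determinations only; this particular Session value decodes identically
  field signature in record Session: tag 1 changed to 29 -> inert under this dialect — no rule fires on Session and the result does not move


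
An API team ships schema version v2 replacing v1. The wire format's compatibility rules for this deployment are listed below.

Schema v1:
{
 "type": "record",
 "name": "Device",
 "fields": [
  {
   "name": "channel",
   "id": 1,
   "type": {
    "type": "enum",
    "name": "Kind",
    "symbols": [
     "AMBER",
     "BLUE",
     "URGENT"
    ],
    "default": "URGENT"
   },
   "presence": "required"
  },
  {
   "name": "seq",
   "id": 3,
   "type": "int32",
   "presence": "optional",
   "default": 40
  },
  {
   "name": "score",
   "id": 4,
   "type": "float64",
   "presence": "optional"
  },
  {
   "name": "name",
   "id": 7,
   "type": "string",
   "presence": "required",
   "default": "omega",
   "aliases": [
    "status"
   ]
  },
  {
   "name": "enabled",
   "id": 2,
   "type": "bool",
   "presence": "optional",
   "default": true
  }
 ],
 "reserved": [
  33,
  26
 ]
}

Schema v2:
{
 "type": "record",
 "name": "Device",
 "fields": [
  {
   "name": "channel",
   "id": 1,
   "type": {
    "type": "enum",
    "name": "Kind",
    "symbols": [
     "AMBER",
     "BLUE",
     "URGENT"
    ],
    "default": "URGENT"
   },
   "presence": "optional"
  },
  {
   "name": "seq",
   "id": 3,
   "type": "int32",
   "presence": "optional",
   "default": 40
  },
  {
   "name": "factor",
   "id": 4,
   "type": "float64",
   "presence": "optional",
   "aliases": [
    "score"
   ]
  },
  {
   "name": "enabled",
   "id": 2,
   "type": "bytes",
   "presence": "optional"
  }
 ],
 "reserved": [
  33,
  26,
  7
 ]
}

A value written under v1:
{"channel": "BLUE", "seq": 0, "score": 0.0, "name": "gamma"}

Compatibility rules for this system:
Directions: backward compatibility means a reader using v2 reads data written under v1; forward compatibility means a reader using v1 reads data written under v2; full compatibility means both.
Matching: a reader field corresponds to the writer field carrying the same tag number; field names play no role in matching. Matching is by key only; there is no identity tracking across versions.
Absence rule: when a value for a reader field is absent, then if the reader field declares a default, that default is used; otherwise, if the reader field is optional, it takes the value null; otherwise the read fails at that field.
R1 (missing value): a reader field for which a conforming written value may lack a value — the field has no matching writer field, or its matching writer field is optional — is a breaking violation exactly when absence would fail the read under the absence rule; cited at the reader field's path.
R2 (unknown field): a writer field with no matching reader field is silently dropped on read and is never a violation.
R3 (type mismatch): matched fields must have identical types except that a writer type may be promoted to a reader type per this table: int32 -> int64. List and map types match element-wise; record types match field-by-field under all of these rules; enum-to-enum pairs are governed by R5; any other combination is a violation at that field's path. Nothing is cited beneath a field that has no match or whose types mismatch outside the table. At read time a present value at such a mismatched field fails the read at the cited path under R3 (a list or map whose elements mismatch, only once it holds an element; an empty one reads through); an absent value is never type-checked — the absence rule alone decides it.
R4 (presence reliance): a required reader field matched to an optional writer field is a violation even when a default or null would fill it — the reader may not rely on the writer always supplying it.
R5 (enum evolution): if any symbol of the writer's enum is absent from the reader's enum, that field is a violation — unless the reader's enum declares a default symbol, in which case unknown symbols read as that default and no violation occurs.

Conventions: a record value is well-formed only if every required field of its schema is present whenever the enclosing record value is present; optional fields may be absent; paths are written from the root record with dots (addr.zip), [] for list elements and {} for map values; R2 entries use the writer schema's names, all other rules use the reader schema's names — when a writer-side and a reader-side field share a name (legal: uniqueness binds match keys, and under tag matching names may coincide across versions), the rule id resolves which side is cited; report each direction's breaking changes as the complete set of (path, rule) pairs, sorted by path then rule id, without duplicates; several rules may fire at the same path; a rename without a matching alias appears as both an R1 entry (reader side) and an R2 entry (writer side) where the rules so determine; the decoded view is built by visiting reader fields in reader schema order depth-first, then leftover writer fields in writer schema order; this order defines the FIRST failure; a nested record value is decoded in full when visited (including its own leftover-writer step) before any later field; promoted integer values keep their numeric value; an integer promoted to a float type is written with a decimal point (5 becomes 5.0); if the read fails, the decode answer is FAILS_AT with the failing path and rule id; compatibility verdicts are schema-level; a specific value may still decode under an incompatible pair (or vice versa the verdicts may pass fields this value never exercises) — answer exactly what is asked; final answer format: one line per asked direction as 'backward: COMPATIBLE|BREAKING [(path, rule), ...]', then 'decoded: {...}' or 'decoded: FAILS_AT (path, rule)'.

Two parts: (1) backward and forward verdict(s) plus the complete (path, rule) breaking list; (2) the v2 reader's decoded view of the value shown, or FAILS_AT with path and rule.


backward: BREAKING [(enabled, R3)]; forward: BREAKING [(channel, R1), (channel, R4), (enabled, R3)]; decoded: {"channel": "BLUE", "seq": 0, "factor": 0.0, "enabled": null}

in Device below, arrows point writer -> reader
backward on Device — v2 reading data written by v1:
  Kind -> Kind, writer required: channel aligns to channel
  int32 -> int32, writer optional: seq aligns to seq
  float64 -> float64, writer optional: factor aligns to score
  bool -> bytes, writer optional: enabled aligns to enabled
  leftover writer field: name
  violation R3 at enabled
  => backward verdict for Device: BREAKING, 1 violation(s)
forward on Device — v1 reading data written by v2:
  Kind -> Kind, writer optional: channel aligns to channel
  int32 -> int32, writer optional: seq aligns to seq
  float64 -> float64, writer optional: score aligns to factor
  name has no writer counterpart
  bytes -> bool, writer optional: enabled aligns to enabled
  violation R1 at channel
  violation R4 at channel
  violation R3 at enabled
  => forward verdict for Device: BREAKING, 3 violation(s)
migrating the Device value to v2:
  channel := "BLUE"
  seq := 0
  factor := 0.0 (from writer score)
  enabled := null (not supplied -> null)
  writer name: unmatched, discarded
  => decoded: {"channel": "BLUE", "seq": 0, "factor": 0.0, "enabled": null}


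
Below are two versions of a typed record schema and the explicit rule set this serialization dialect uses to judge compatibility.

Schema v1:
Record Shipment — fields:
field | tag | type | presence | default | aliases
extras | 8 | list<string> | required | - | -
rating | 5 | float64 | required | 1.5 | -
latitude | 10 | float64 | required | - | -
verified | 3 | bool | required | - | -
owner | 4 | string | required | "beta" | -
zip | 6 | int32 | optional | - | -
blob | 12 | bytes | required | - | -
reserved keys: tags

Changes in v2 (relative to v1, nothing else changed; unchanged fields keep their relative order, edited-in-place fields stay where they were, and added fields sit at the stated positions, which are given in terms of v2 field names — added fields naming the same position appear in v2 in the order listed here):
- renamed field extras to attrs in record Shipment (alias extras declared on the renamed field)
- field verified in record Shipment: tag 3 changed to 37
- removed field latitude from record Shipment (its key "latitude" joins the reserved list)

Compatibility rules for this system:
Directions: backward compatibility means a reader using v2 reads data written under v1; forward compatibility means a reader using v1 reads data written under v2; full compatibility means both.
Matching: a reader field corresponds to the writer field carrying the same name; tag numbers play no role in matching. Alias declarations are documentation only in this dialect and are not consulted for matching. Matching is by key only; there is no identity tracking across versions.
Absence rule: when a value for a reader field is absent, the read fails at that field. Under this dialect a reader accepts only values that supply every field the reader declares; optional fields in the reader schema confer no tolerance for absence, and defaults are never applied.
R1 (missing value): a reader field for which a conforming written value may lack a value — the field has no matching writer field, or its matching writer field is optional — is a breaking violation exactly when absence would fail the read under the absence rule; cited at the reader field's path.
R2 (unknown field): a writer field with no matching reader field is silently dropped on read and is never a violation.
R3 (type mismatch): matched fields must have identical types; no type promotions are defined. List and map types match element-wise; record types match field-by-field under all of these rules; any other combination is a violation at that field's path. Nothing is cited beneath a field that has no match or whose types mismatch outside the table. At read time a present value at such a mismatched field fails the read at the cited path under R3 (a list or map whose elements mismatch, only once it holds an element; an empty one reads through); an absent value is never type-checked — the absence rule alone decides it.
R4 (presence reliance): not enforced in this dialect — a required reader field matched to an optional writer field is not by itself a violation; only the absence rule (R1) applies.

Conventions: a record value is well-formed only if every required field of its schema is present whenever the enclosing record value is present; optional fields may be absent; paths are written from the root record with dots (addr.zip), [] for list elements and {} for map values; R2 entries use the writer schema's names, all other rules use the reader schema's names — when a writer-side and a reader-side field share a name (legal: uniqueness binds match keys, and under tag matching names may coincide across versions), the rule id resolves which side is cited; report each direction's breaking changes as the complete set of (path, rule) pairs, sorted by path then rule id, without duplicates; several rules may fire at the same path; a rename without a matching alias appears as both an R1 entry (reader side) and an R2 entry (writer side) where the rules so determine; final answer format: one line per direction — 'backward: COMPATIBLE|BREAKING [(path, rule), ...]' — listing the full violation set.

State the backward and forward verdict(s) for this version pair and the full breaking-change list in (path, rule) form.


the writer's type comes first in each Shipment pair
checking backward for Shipment: reader v2 against writer v1:
  attrs has no writer counterpart
  rating: paired with writer rating (float64 -> float64; writer required)
  verified: paired with writer verified (bool -> bool; writer required)
  owner: paired with writer owner (string -> string; writer required)
  zip: paired with writer zip (int32 -> int32; writer optional)
  blob: paired with writer blob (bytes -> bytes; writer required)
  extras (writer side), unknown to reader
  latitude (writer side), unknown to reader
  breaking: (attrs, R1)
  breaking: (zip, R1)
  => backward: BREAKING (2)
checking forward for Shipment: reader v1 against writer v2:
  extras has no writer counterpart
  rating: paired with writer rating (float64 -> float64; writer required)
  latitude has no writer counterpart
  verified: paired with writer verified (bool -> bool; writer required)
  owner: paired with writer owner (string -> string; writer required)
  zip: paired with writer zip (int32 -> int32; writer optional)
  blob: paired with writer blob (bytes -> bytes; writer required)
  attrs (writer side), unknown to reader
  breaking: (extras, R1)
  breaking: (latitude, R1)
  breaking: (zip, R1)
  => forward: BREAKING (3)

backward: BREAKING [(attrs, R1), (zip, R1)]; forward: BREAKING [(extras, R1), (latitude, R1), (zip, R1)]


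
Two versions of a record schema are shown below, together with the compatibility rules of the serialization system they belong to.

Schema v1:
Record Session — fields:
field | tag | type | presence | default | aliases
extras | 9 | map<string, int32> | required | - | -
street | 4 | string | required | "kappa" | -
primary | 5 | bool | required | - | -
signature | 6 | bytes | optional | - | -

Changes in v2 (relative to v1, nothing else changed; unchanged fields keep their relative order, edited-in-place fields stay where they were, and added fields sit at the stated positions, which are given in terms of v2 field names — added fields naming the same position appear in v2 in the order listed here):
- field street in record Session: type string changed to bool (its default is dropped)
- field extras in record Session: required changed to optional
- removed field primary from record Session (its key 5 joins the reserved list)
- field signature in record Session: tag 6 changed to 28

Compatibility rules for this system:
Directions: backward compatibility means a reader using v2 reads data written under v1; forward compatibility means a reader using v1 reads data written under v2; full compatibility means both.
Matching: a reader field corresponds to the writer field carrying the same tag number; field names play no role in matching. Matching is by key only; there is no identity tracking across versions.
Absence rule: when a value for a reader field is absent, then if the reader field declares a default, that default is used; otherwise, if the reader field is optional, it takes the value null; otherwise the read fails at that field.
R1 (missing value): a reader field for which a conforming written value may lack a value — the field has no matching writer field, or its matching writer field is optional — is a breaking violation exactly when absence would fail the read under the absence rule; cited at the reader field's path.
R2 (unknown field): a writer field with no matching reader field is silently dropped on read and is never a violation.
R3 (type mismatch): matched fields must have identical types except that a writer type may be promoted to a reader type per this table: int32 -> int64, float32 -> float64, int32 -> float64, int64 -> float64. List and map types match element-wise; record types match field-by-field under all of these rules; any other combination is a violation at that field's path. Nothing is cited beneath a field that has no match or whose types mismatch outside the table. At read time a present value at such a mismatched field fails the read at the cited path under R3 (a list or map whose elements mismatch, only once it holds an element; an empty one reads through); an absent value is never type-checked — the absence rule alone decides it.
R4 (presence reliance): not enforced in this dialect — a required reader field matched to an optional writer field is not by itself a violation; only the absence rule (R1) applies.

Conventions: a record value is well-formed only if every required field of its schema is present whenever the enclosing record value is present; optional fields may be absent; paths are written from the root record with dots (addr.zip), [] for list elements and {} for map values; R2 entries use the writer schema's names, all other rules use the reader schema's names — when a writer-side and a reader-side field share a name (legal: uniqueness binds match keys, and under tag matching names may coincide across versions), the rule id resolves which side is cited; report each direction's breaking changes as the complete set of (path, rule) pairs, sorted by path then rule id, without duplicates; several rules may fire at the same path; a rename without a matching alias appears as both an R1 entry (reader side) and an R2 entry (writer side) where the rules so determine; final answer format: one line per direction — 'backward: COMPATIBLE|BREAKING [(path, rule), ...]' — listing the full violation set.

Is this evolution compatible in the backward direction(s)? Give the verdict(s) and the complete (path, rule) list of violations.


the writer's type comes first in each Session pair
backward for Session (reader v2, writer v1):
  writer required, map<string, int32> -> map<string, int32>: reader extras maps from writer extras
  writer required, string -> bool: reader street maps from writer street
  signature has no writer counterpart
  writer primary: unknown to reader
  writer signature: unknown to reader
  R3 fires at street
  => 1 violation(s): backward is BREAKING for Session
diffs on Session not affecting the asked answer:
  field extras in record Session: required changed to optional -> its effect on Session is confined to the forward direction, not asked
  removed field primary from record Session (its key 5 joins the reserved list) -> its effect on Session is confined to the forward direction, not asked
  field signature in record Session: tag 6 changed to 28 -> fires no rule on Session, leaving the asked answer as it is

backward: BREAKING [(street, R3)]
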